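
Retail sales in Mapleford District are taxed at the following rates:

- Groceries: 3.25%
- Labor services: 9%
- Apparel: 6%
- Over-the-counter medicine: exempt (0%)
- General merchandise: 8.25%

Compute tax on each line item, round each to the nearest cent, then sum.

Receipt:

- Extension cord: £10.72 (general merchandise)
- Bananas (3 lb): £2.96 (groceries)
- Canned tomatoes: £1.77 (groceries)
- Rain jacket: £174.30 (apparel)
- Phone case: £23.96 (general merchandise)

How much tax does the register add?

£13.48

Extension cord £10.72: general merchandise → 8.25% → £0.88
Bananas (3 lb) £2.96: groceries → 3.25% → £0.10
Canned tomatoes £1.77: groceries → 3.25% → £0.06
Rain jacket £174.30: apparel → 6% → £10.46
Phone case £23.96: general merchandise → 8.25% → £1.98
Total tax = £0.88 + £0.10 + £0.06 + £10.46 + £1.98 = £13.48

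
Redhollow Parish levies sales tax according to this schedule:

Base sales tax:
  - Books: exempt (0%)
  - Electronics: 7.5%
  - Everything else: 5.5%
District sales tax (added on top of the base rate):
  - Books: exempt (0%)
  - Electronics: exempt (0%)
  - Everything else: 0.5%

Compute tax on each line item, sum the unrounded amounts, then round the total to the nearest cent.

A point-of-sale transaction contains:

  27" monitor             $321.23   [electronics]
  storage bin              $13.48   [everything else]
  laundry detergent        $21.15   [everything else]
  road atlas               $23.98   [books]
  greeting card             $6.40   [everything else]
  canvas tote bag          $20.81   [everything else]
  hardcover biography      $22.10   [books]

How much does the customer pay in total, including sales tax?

27" monitor $321.23: electronics → 7.5% + 0% district = 7.5% → $24.09225
Storage bin $13.48: everything else → 5.5% + 0.5% district = 6% → $0.8088
Laundry detergent $21.15: everything else → 5.5% + 0.5% district = 6% → $1.269
Road atlas $23.98: books → 0% + 0% district = 0% → $0.00
Greeting card $6.40: everything else → 5.5% + 0.5% district = 6% → $0.384
Canvas tote bag $20.81: everything else → 5.5% + 0.5% district = 6% → $1.2486
Hardcover biography $22.10: books → 0% + 0% district = 0% → $0.00
Subtotal = $429.15; unrounded tax = $27.80265 → $27.80; total due = $456.95

$456.95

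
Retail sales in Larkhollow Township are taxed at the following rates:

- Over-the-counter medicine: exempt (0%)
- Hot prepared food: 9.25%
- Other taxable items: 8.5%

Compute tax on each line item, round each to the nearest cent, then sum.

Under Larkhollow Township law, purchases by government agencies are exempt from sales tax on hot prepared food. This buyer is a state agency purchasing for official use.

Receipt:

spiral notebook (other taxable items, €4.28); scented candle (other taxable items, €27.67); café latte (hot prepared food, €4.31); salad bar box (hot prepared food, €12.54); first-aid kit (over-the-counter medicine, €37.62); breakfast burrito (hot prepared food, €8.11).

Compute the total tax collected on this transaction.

Spiral notebook €4.28: other taxable items → 8.5% → €0.36
Scented candle €27.67: other taxable items → 8.5% → €2.35
Café latte €4.31: hot prepared food, buyer-exempt → 0% → €0.00
Salad bar box €12.54: hot prepared food, buyer-exempt → 0% → €0.00
First-aid kit €37.62: over-the-counter medicine → 0% → €0.00
Breakfast burrito €8.11: hot prepared food, buyer-exempt → 0% → €0.00
Total tax = €0.36 + €2.35 = €2.71

€2.71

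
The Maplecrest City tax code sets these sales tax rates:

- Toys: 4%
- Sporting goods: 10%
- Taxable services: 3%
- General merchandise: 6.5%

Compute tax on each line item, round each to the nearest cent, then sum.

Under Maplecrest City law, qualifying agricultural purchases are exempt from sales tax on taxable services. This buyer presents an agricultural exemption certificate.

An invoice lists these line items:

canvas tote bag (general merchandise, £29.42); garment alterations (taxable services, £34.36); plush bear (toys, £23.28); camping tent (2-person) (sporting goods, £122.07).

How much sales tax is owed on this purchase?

£15.05

Canvas tote bag £29.42: general merchandise → 6.5% → £1.91
Garment alterations £34.36: taxable services, buyer-exempt → 0% → £0.00
Plush bear £23.28: toys → 4% → £0.93
Camping tent (2-person) £122.07: sporting goods → 10% → £12.21
Total tax = £1.91 + £0.93 + £12.21 = £15.05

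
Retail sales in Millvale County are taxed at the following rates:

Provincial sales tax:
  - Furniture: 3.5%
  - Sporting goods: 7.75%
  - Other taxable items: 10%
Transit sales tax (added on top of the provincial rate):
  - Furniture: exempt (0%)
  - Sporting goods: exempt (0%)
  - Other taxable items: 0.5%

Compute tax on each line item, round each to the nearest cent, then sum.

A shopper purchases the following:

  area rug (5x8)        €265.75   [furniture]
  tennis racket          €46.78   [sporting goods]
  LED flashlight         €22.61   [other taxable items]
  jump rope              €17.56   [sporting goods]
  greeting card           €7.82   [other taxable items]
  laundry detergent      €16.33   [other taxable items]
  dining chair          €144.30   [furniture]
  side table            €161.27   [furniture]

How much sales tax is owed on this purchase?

Area rug (5x8) €265.75: furniture → 3.5% + 0% transit = 3.5% → €9.30
Tennis racket €46.78: sporting goods → 7.75% + 0% transit = 7.75% → €3.63
LED flashlight €22.61: other taxable items → 10% + 0.5% transit = 10.5% → €2.37
Jump rope €17.56: sporting goods → 7.75% + 0% transit = 7.75% → €1.36
Greeting card €7.82: other taxable items → 10% + 0.5% transit = 10.5% → €0.82
Laundry detergent €16.33: other taxable items → 10% + 0.5% transit = 10.5% → €1.71
Dining chair €144.30: furniture → 3.5% + 0% transit = 3.5% → €5.05
Side table €161.27: furniture → 3.5% + 0% transit = 3.5% → €5.64
Total tax = €9.30 + €3.63 + €2.37 + €1.36 + €0.82 + €1.71 + €5.05 + €5.64 = €29.88

€29.88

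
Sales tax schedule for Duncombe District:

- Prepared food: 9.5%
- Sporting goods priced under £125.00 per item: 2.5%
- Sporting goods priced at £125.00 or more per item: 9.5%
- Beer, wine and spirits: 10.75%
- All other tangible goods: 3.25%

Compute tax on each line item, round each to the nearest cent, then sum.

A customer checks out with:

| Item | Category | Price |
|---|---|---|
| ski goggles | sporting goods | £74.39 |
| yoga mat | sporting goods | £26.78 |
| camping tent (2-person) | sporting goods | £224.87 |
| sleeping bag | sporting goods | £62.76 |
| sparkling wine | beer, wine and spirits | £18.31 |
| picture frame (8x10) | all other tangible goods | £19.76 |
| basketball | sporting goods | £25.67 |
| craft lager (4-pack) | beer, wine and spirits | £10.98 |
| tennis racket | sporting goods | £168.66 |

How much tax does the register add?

£45.91

Ski goggles £74.39: sporting goods, under £125.00 → 2.5% → £1.86
Yoga mat £26.78: sporting goods, under £125.00 → 2.5% → £0.67
Camping tent (2-person) £224.87: sporting goods, £125.00 or more → 9.5% → £21.36
Sleeping bag £62.76: sporting goods, under £125.00 → 2.5% → £1.57
Sparkling wine £18.31: beer, wine and spirits → 10.75% → £1.97
Picture frame (8x10) £19.76: all other tangible goods → 3.25% → £0.64
Basketball £25.67: sporting goods, under £125.00 → 2.5% → £0.64
Craft lager (4-pack) £10.98: beer, wine and spirits → 10.75% → £1.18
Tennis racket £168.66: sporting goods, £125.00 or more → 9.5% → £16.02
Total tax = £1.86 + £0.67 + £21.36 + £1.57 + £1.97 + £0.64 + £0.64 + £1.18 + £16.02 = £45.91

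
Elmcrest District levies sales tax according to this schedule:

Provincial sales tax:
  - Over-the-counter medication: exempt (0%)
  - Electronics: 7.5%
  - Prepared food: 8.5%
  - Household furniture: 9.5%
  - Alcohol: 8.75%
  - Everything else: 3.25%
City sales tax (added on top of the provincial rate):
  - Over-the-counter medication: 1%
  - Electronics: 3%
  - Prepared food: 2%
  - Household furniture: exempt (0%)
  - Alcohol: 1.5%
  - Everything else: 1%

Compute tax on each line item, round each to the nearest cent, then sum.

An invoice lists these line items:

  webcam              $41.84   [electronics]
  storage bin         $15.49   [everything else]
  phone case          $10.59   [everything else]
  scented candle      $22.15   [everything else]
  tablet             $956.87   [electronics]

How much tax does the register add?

Webcam $41.84: electronics → 7.5% + 3% city = 10.5% → $4.39
Storage bin $15.49: everything else → 3.25% + 1% city = 4.25% → $0.66
Phone case $10.59: everything else → 3.25% + 1% city = 4.25% → $0.45
Scented candle $22.15: everything else → 3.25% + 1% city = 4.25% → $0.94
Tablet $956.87: electronics → 7.5% + 3% city = 10.5% → $100.47
Total tax = $4.39 + $0.66 + $0.45 + $0.94 + $100.47 = $106.91

$106.91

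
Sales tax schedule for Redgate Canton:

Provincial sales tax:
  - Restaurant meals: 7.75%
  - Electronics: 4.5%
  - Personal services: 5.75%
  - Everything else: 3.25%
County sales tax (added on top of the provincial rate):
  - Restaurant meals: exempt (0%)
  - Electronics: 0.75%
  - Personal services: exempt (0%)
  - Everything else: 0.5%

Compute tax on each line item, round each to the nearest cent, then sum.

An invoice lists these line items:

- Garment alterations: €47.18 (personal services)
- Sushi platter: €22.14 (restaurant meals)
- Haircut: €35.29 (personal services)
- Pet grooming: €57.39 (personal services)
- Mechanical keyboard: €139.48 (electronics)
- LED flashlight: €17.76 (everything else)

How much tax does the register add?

Garment alterations €47.18: personal services → 5.75% + 0% county = 5.75% → €2.71
Sushi platter €22.14: restaurant meals → 7.75% + 0% county = 7.75% → €1.72
Haircut €35.29: personal services → 5.75% + 0% county = 5.75% → €2.03
Pet grooming €57.39: personal services → 5.75% + 0% county = 5.75% → €3.30
Mechanical keyboard €139.48: electronics → 4.5% + 0.75% county = 5.25% → €7.32
LED flashlight €17.76: everything else → 3.25% + 0.5% county = 3.75% → €0.67
Total tax = €2.71 + €1.72 + €2.03 + €3.30 + €7.32 + €0.67 = €17.75

€17.75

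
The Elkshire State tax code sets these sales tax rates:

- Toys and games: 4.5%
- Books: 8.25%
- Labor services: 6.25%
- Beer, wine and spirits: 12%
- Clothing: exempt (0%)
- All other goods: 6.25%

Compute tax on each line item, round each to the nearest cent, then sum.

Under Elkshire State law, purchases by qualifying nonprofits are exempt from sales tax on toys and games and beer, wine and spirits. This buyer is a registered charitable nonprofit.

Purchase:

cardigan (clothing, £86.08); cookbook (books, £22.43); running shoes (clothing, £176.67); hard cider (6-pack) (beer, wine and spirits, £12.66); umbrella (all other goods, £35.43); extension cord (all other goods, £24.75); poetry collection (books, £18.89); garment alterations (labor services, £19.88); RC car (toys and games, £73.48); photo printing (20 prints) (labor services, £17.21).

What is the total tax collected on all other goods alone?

£3.76

Umbrella £35.43: all other goods → 6.25% → £2.21
Extension cord £24.75: all other goods → 6.25% → £1.55
Tax on all other goods = £2.21 + £1.55 = £3.76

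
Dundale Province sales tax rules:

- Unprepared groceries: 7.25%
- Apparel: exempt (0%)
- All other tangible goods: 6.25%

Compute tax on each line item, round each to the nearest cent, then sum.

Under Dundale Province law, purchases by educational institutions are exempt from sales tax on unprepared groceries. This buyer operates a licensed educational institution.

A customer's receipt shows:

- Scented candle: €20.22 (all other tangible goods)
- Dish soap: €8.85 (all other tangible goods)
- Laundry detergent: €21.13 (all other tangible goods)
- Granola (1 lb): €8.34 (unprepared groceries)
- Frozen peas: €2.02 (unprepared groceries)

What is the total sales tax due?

Scented candle €20.22: all other tangible goods → 6.25% → €1.26
Dish soap €8.85: all other tangible goods → 6.25% → €0.55
Laundry detergent €21.13: all other tangible goods → 6.25% → €1.32
Granola (1 lb) €8.34: unprepared groceries, buyer-exempt → 0% → €0.00
Frozen peas €2.02: unprepared groceries, buyer-exempt → 0% → €0.00
Total tax = €1.26 + €0.55 + €1.32 = €3.13

€3.13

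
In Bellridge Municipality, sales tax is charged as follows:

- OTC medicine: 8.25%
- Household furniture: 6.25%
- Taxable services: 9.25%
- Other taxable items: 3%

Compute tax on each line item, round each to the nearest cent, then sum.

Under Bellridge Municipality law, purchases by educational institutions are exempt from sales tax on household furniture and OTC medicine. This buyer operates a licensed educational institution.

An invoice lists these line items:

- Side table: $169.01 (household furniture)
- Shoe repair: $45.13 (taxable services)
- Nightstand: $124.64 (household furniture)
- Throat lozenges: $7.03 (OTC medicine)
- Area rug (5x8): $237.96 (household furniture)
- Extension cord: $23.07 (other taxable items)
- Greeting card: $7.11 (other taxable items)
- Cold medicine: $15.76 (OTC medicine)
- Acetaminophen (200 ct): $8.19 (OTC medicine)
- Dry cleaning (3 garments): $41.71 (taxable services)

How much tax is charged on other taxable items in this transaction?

$0.90

Extension cord $23.07: other taxable items → 3% → $0.69
Greeting card $7.11: other taxable items → 3% → $0.21
Tax on other taxable items = $0.69 + $0.21 = $0.90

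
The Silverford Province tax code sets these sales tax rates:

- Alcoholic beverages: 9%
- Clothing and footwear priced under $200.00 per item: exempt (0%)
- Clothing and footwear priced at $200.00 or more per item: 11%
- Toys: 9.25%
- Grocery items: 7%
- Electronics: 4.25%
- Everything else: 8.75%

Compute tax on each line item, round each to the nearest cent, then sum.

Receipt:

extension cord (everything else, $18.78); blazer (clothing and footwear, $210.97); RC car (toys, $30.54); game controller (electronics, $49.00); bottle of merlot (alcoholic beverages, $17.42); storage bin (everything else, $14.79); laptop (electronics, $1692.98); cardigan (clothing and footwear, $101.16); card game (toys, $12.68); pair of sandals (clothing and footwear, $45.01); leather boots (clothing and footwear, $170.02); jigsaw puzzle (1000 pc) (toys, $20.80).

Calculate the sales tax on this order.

Extension cord $18.78: everything else → 8.75% → $1.64
Blazer $210.97: clothing and footwear, $200.00 or more → 11% → $23.21
RC car $30.54: toys → 9.25% → $2.82
Game controller $49.00: electronics → 4.25% → $2.08
Bottle of merlot $17.42: alcoholic beverages → 9% → $1.57
Storage bin $14.79: everything else → 8.75% → $1.29
Laptop $1692.98: electronics → 4.25% → $71.95
Cardigan $101.16: clothing and footwear, under $200.00 → 0% → $0.00
Card game $12.68: toys → 9.25% → $1.17
Pair of sandals $45.01: clothing and footwear, under $200.00 → 0% → $0.00
Leather boots $170.02: clothing and footwear, under $200.00 → 0% → $0.00
Jigsaw puzzle (1000 pc) $20.80: toys → 9.25% → $1.92
Total tax = $1.64 + $23.21 + $2.82 + $2.08 + $1.57 + $1.29 + $71.95 + $1.17 + $1.92 = $107.65

$107.65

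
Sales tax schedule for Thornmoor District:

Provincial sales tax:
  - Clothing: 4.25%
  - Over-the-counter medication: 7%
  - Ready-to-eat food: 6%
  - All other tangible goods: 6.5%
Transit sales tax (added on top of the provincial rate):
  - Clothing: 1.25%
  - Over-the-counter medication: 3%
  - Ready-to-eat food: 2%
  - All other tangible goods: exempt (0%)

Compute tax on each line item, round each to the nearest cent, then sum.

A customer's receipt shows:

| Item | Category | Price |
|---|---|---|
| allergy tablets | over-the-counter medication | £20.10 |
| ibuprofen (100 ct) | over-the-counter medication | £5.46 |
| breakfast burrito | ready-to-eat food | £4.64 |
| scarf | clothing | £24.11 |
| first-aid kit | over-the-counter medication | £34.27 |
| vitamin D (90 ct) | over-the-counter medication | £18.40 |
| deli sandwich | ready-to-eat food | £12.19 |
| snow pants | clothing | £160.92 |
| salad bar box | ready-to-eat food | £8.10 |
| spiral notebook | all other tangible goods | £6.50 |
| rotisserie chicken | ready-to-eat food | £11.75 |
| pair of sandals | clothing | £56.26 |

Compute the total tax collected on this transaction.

Allergy tablets £20.10: over-the-counter medication → 7% + 3% transit = 10% → £2.01
Ibuprofen (100 ct) £5.46: over-the-counter medication → 7% + 3% transit = 10% → £0.55
Breakfast burrito £4.64: ready-to-eat food → 6% + 2% transit = 8% → £0.37
Scarf £24.11: clothing → 4.25% + 1.25% transit = 5.5% → £1.33
First-aid kit £34.27: over-the-counter medication → 7% + 3% transit = 10% → £3.43
Vitamin D (90 ct) £18.40: over-the-counter medication → 7% + 3% transit = 10% → £1.84
Deli sandwich £12.19: ready-to-eat food → 6% + 2% transit = 8% → £0.98
Snow pants £160.92: clothing → 4.25% + 1.25% transit = 5.5% → £8.85
Salad bar box £8.10: ready-to-eat food → 6% + 2% transit = 8% → £0.65
Spiral notebook £6.50: all other tangible goods → 6.5% + 0% transit = 6.5% → £0.42
Rotisserie chicken £11.75: ready-to-eat food → 6% + 2% transit = 8% → £0.94
Pair of sandals £56.26: clothing → 4.25% + 1.25% transit = 5.5% → £3.09
Total tax = £2.01 + £0.55 + £0.37 + £1.33 + £3.43 + £1.84 + £0.98 + £8.85 + £0.65 + £0.42 + £0.94 + £3.09 = £24.46

£24.46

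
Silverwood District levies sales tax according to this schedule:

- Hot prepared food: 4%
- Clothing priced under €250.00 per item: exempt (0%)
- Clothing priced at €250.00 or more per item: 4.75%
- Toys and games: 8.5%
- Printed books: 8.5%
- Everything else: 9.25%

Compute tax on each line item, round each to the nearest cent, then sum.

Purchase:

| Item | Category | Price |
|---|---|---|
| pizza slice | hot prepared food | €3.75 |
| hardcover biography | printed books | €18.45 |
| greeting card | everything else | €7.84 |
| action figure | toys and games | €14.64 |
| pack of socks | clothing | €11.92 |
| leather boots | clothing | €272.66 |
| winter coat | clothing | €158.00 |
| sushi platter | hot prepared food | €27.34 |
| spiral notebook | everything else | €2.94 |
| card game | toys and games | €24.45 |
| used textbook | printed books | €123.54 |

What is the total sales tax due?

Pizza slice €3.75: hot prepared food → 4% → €0.15
Hardcover biography €18.45: printed books → 8.5% → €1.57
Greeting card €7.84: everything else → 9.25% → €0.73
Action figure €14.64: toys and games → 8.5% → €1.24
Pack of socks €11.92: clothing, under €250.00 → 0% → €0.00
Leather boots €272.66: clothing, €250.00 or more → 4.75% → €12.95
Winter coat €158.00: clothing, under €250.00 → 0% → €0.00
Sushi platter €27.34: hot prepared food → 4% → €1.09
Spiral notebook €2.94: everything else → 9.25% → €0.27
Card game €24.45: toys and games → 8.5% → €2.08
Used textbook €123.54: printed books → 8.5% → €10.50
Total tax = €0.15 + €1.57 + €0.73 + €1.24 + €12.95 + €1.09 + €0.27 + €2.08 + €10.50 = €30.58

€30.58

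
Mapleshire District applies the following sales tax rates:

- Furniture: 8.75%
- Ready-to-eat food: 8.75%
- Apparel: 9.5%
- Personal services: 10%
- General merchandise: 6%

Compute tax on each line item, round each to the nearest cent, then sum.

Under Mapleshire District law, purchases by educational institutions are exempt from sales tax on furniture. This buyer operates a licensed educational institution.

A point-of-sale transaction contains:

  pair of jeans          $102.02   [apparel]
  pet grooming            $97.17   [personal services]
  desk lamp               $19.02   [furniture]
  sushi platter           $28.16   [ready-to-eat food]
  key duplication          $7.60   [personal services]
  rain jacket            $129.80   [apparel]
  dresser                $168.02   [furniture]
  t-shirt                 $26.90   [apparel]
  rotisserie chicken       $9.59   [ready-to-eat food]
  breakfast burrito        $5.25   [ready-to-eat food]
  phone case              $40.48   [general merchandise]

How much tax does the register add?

$41.25

Pair of jeans $102.02: apparel → 9.5% → $9.69
Pet grooming $97.17: personal services → 10% → $9.72
Desk lamp $19.02: furniture, buyer-exempt → 0% → $0.00
Sushi platter $28.16: ready-to-eat food → 8.75% → $2.46
Key duplication $7.60: personal services → 10% → $0.76
Rain jacket $129.80: apparel → 9.5% → $12.33
Dresser $168.02: furniture, buyer-exempt → 0% → $0.00
T-shirt $26.90: apparel → 9.5% → $2.56
Rotisserie chicken $9.59: ready-to-eat food → 8.75% → $0.84
Breakfast burrito $5.25: ready-to-eat food → 8.75% → $0.46
Phone case $40.48: general merchandise → 6% → $2.43
Total tax = $9.69 + $9.72 + $2.46 + $0.76 + $12.33 + $2.56 + $0.84 + $0.46 + $2.43 = $41.25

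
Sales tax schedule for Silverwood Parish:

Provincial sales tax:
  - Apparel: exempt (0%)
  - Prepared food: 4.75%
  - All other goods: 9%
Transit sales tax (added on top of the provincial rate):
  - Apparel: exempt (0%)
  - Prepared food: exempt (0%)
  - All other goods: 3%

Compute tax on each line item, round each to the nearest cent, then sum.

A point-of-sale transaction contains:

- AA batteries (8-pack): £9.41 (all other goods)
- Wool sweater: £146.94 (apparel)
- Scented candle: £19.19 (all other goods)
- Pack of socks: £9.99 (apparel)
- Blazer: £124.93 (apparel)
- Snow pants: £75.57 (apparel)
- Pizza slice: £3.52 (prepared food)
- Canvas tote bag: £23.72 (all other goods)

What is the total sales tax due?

AA batteries (8-pack) £9.41: all other goods → 9% + 3% transit = 12% → £1.13
Wool sweater £146.94: apparel → 0% + 0% transit = 0% → £0.00
Scented candle £19.19: all other goods → 9% + 3% transit = 12% → £2.30
Pack of socks £9.99: apparel → 0% + 0% transit = 0% → £0.00
Blazer £124.93: apparel → 0% + 0% transit = 0% → £0.00
Snow pants £75.57: apparel → 0% + 0% transit = 0% → £0.00
Pizza slice £3.52: prepared food → 4.75% + 0% transit = 4.75% → £0.17
Canvas tote bag £23.72: all other goods → 9% + 3% transit = 12% → £2.85
Total tax = £1.13 + £2.30 + £0.17 + £2.85 = £6.45

£6.45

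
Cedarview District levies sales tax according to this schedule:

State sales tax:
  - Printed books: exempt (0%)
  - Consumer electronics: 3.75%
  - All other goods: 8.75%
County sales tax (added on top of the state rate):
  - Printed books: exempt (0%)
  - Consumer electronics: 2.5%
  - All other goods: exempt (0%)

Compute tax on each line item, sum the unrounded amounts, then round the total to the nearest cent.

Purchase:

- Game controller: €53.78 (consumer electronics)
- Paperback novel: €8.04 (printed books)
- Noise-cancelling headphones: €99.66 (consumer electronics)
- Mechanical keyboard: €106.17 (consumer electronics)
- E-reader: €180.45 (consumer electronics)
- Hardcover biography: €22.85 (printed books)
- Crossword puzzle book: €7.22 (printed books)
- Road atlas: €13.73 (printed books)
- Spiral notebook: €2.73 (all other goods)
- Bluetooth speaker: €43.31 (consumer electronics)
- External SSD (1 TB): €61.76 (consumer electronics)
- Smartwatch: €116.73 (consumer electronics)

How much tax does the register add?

Game controller €53.78: consumer electronics → 3.75% + 2.5% county = 6.25% → €3.36125
Paperback novel €8.04: printed books → 0% + 0% county = 0% → €0.00
Noise-cancelling headphones €99.66: consumer electronics → 3.75% + 2.5% county = 6.25% → €6.22875
Mechanical keyboard €106.17: consumer electronics → 3.75% + 2.5% county = 6.25% → €6.635625
E-reader €180.45: consumer electronics → 3.75% + 2.5% county = 6.25% → €11.278125
Hardcover biography €22.85: printed books → 0% + 0% county = 0% → €0.00
Crossword puzzle book €7.22: printed books → 0% + 0% county = 0% → €0.00
Road atlas €13.73: printed books → 0% + 0% county = 0% → €0.00
Spiral notebook €2.73: all other goods → 8.75% + 0% county = 8.75% → €0.238875
Bluetooth speaker €43.31: consumer electronics → 3.75% + 2.5% county = 6.25% → €2.706875
External SSD (1 TB) €61.76: consumer electronics → 3.75% + 2.5% county = 6.25% → €3.86
Smartwatch €116.73: consumer electronics → 3.75% + 2.5% county = 6.25% → €7.295625
Unrounded tax sum = €41.605125 → €41.61

€41.61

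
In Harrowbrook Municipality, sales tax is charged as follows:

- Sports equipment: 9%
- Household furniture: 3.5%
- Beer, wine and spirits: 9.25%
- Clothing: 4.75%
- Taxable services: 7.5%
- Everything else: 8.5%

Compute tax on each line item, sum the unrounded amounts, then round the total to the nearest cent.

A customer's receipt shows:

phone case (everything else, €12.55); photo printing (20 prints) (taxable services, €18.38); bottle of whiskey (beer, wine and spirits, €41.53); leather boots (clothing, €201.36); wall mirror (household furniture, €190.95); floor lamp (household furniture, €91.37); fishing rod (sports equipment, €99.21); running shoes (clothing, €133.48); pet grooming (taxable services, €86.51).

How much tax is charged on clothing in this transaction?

€15.90

Leather boots €201.36: clothing → 4.75% → €9.5646
Running shoes €133.48: clothing → 4.75% → €6.3403
Tax on clothing: unrounded sum = €15.9049 → €15.90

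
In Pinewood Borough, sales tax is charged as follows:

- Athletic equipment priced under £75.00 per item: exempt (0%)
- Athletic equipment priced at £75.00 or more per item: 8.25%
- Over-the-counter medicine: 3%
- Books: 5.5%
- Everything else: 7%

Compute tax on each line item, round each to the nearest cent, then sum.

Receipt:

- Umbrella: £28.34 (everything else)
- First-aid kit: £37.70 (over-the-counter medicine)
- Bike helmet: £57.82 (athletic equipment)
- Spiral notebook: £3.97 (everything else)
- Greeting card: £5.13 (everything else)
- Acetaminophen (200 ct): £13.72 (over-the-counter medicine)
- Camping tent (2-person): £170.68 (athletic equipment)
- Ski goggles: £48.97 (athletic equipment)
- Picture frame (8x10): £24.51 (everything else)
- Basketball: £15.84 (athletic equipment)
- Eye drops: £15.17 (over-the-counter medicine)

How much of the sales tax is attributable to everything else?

£4.34

Umbrella £28.34: everything else → 7% → £1.98
Spiral notebook £3.97: everything else → 7% → £0.28
Greeting card £5.13: everything else → 7% → £0.36
Picture frame (8x10) £24.51: everything else → 7% → £1.72
Tax on everything else = £1.98 + £0.28 + £0.36 + £1.72 = £4.34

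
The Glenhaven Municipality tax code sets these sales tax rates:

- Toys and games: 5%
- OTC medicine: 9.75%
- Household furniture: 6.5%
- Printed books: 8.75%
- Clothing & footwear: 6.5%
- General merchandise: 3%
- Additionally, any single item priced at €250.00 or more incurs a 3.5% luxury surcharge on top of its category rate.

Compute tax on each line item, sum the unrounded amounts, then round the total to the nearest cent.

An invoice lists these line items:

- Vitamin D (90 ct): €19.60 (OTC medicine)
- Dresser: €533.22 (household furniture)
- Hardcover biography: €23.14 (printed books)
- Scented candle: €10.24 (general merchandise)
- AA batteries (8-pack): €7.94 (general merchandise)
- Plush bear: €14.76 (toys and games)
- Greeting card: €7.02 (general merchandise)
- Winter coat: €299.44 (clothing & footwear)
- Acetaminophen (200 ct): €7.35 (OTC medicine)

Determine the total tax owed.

Vitamin D (90 ct) €19.60: OTC medicine → 9.75% → €1.911
Dresser €533.22: household furniture → 6.5% + 3.5% surcharge = 10% → €53.322
Hardcover biography €23.14: printed books → 8.75% → €2.02475
Scented candle €10.24: general merchandise → 3% → €0.3072
AA batteries (8-pack) €7.94: general merchandise → 3% → €0.2382
Plush bear €14.76: toys and games → 5% → €0.738
Greeting card €7.02: general merchandise → 3% → €0.2106
Winter coat €299.44: clothing & footwear → 6.5% + 3.5% surcharge = 10% → €29.944
Acetaminophen (200 ct) €7.35: OTC medicine → 9.75% → €0.716625
Unrounded tax sum = €89.412375 → €89.41

€89.41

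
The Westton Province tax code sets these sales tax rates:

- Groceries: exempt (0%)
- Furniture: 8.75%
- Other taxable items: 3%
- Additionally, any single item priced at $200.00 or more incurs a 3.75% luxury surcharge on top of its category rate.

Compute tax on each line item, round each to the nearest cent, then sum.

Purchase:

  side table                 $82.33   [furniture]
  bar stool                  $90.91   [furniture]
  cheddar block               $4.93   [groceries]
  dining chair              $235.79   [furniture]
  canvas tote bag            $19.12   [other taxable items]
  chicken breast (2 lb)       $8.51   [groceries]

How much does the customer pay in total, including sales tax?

$486.78

Side table $82.33: furniture → 8.75% → $7.20
Bar stool $90.91: furniture → 8.75% → $7.95
Cheddar block $4.93: groceries → 0% → $0.00
Dining chair $235.79: furniture → 8.75% + 3.75% surcharge = 12.5% → $29.47
Canvas tote bag $19.12: other taxable items → 3% → $0.57
Chicken breast (2 lb) $8.51: groceries → 0% → $0.00
Subtotal = $441.59; tax = $45.19; total due = $486.78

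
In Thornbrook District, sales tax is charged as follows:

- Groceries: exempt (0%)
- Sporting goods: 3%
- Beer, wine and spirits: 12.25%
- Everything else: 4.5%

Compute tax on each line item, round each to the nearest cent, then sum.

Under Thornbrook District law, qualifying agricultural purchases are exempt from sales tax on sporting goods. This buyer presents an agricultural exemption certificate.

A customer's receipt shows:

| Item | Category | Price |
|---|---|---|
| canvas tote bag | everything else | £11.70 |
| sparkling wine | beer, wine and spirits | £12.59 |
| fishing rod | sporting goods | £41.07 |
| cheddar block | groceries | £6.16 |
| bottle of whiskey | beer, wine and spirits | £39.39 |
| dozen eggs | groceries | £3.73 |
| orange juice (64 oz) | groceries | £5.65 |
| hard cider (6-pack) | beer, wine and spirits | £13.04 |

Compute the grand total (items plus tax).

£141.83

Canvas tote bag £11.70: everything else → 4.5% → £0.53
Sparkling wine £12.59: beer, wine and spirits → 12.25% → £1.54
Fishing rod £41.07: sporting goods, buyer-exempt → 0% → £0.00
Cheddar block £6.16: groceries → 0% → £0.00
Bottle of whiskey £39.39: beer, wine and spirits → 12.25% → £4.83
Dozen eggs £3.73: groceries → 0% → £0.00
Orange juice (64 oz) £5.65: groceries → 0% → £0.00
Hard cider (6-pack) £13.04: beer, wine and spirits → 12.25% → £1.60
Subtotal = £133.33; tax = £8.50; total due = £141.83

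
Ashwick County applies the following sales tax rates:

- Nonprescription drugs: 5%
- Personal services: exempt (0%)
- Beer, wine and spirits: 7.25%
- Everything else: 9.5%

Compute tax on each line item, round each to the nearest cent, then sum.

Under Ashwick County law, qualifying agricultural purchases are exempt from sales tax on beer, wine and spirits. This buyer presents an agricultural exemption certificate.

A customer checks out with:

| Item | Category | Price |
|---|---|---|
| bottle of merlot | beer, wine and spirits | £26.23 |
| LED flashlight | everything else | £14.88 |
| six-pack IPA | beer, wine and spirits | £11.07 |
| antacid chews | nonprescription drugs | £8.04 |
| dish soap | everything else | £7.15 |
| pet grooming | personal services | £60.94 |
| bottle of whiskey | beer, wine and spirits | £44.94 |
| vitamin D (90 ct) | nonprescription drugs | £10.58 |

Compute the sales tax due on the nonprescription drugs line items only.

£0.93

Antacid chews £8.04: nonprescription drugs → 5% → £0.40
Vitamin D (90 ct) £10.58: nonprescription drugs → 5% → £0.53
Tax on nonprescription drugs = £0.40 + £0.53 = £0.93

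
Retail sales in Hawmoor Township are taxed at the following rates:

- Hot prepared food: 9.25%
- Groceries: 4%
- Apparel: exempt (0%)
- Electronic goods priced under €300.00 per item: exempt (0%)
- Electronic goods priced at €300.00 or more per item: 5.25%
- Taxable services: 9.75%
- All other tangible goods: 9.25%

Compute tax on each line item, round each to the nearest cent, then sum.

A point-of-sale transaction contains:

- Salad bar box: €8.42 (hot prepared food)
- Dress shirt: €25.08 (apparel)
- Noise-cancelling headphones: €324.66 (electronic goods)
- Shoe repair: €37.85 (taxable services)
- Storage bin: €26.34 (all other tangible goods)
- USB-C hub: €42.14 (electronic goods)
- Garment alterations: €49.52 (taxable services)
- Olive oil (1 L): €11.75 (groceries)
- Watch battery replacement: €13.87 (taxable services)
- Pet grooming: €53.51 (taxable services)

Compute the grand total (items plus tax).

€628.96

Salad bar box €8.42: hot prepared food → 9.25% → €0.78
Dress shirt €25.08: apparel → 0% → €0.00
Noise-cancelling headphones €324.66: electronic goods, €300.00 or more → 5.25% → €17.04
Shoe repair €37.85: taxable services → 9.75% → €3.69
Storage bin €26.34: all other tangible goods → 9.25% → €2.44
USB-C hub €42.14: electronic goods, under €300.00 → 0% → €0.00
Garment alterations €49.52: taxable services → 9.75% → €4.83
Olive oil (1 L) €11.75: groceries → 4% → €0.47
Watch battery replacement €13.87: taxable services → 9.75% → €1.35
Pet grooming €53.51: taxable services → 9.75% → €5.22
Subtotal = €593.14; tax = €35.82; total due = €628.96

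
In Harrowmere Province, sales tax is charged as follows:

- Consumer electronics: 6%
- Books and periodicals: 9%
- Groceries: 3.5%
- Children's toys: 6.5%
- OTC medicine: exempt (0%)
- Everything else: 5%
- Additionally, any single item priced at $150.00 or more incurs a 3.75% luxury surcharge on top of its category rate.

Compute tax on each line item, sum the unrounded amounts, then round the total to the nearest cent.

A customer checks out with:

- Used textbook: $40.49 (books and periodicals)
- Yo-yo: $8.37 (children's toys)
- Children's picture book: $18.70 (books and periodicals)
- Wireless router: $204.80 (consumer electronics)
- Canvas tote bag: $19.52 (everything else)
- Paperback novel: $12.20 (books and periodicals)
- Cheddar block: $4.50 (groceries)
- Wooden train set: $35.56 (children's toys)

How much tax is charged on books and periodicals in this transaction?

$6.43

Used textbook $40.49: books and periodicals → 9% → $3.6441
Children's picture book $18.70: books and periodicals → 9% → $1.683
Paperback novel $12.20: books and periodicals → 9% → $1.098
Tax on books and periodicals: unrounded sum = $6.4251 → $6.43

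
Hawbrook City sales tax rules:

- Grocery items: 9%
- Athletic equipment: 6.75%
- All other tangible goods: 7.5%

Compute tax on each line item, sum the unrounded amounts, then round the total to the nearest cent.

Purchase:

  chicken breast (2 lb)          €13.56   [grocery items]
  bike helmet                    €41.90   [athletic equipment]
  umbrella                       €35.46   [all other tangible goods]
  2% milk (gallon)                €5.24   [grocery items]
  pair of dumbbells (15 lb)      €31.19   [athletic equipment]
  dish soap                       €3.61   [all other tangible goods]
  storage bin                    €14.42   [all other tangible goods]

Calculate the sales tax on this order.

Chicken breast (2 lb) €13.56: grocery items → 9% → €1.2204
Bike helmet €41.90: athletic equipment → 6.75% → €2.82825
Umbrella €35.46: all other tangible goods → 7.5% → €2.6595
2% milk (gallon) €5.24: grocery items → 9% → €0.4716
Pair of dumbbells (15 lb) €31.19: athletic equipment → 6.75% → €2.105325
Dish soap €3.61: all other tangible goods → 7.5% → €0.27075
Storage bin €14.42: all other tangible goods → 7.5% → €1.0815
Unrounded tax sum = €10.637325 → €10.64

€10.64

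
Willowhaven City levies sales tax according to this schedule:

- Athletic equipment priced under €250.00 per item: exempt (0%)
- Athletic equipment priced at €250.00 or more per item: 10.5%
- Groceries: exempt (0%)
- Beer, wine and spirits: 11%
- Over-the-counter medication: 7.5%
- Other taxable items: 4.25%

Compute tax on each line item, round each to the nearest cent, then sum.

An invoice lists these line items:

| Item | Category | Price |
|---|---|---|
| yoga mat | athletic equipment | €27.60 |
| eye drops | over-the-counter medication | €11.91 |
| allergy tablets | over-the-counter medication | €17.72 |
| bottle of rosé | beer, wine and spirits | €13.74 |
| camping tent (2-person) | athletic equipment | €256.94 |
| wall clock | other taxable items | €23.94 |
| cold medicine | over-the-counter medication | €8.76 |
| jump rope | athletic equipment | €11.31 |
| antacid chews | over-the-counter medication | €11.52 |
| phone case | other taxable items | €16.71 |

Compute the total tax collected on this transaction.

Yoga mat €27.60: athletic equipment, under €250.00 → 0% → €0.00
Eye drops €11.91: over-the-counter medication → 7.5% → €0.89
Allergy tablets €17.72: over-the-counter medication → 7.5% → €1.33
Bottle of rosé €13.74: beer, wine and spirits → 11% → €1.51
Camping tent (2-person) €256.94: athletic equipment, €250.00 or more → 10.5% → €26.98
Wall clock €23.94: other taxable items → 4.25% → €1.02
Cold medicine €8.76: over-the-counter medication → 7.5% → €0.66
Jump rope €11.31: athletic equipment, under €250.00 → 0% → €0.00
Antacid chews €11.52: over-the-counter medication → 7.5% → €0.86
Phone case €16.71: other taxable items → 4.25% → €0.71
Total tax = €0.89 + €1.33 + €1.51 + €26.98 + €1.02 + €0.66 + €0.86 + €0.71 = €33.96

€33.96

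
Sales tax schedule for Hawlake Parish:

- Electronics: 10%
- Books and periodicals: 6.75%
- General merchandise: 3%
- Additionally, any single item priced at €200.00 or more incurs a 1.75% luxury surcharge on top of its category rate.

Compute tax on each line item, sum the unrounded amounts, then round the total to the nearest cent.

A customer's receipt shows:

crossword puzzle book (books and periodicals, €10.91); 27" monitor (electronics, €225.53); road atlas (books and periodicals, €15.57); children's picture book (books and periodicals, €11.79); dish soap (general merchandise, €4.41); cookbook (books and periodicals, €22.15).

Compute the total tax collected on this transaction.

€30.71

Crossword puzzle book €10.91: books and periodicals → 6.75% → €0.736425
27" monitor €225.53: electronics → 10% + 1.75% surcharge = 11.75% → €26.499775
Road atlas €15.57: books and periodicals → 6.75% → €1.050975
Children's picture book €11.79: books and periodicals → 6.75% → €0.795825
Dish soap €4.41: general merchandise → 3% → €0.1323
Cookbook €22.15: books and periodicals → 6.75% → €1.495125
Unrounded tax sum = €30.710425 → €30.71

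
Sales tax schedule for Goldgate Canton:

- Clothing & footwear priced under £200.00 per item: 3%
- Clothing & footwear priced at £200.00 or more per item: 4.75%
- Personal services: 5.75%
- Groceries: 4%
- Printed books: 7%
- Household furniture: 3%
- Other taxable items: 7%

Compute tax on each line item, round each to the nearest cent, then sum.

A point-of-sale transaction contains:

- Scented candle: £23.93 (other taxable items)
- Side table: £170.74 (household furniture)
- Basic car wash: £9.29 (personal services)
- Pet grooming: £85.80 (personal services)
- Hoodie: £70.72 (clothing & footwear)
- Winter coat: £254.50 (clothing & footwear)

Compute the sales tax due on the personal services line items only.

£5.46

Basic car wash £9.29: personal services → 5.75% → £0.53
Pet grooming £85.80: personal services → 5.75% → £4.93
Tax on personal services = £0.53 + £4.93 = £5.46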